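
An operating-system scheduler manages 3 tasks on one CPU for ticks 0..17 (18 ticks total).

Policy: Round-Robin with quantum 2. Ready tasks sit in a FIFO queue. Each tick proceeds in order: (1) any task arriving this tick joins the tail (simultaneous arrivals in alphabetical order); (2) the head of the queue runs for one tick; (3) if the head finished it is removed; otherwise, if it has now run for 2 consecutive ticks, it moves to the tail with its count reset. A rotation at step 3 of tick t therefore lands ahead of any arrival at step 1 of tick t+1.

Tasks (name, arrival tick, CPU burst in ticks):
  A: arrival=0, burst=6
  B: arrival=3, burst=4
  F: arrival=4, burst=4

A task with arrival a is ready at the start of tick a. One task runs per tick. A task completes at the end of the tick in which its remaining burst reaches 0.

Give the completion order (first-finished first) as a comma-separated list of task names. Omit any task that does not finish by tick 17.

t=0: queue=[A] q_used=0 → run A
t=1: queue=[A] q_used=1 → run A
t=2: queue=[A] q_used=0 → run A
t=3: queue=[A,B] q_used=1 → run A
t=4: queue=[B,A,F] q_used=0 → run B
t=5: queue=[B,A,F] q_used=1 → run B
t=6: queue=[A,F,B] q_used=0 → run A
t=7: queue=[A,F,B] q_used=1 → run A
t=8: queue=[F,B] q_used=0 → run F
t=9: queue=[F,B] q_used=1 → run F
t=10: queue=[B,F] q_used=0 → run B
t=11: queue=[B,F] q_used=1 → run B
t=12: queue=[F] q_used=0 → run F
t=13: queue=[F] q_used=1 → run F
t=14: (idle)
t=15: (idle)
t=16: (idle)
t=17: (idle)

completion order = A, B, F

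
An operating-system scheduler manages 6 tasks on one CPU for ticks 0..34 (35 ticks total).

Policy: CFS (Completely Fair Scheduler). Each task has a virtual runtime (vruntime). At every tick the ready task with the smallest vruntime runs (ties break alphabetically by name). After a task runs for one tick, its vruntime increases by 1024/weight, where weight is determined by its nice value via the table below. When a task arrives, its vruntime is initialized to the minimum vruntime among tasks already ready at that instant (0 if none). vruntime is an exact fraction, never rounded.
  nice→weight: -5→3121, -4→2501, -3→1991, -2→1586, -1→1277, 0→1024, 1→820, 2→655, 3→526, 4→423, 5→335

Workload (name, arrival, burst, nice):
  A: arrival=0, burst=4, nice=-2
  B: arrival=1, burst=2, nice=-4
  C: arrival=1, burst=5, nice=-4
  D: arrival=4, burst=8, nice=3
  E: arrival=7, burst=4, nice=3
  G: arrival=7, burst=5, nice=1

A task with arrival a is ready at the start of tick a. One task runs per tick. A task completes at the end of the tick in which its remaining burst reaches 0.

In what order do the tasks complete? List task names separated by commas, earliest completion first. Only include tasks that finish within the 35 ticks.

t=0: vr[A=0] → run A
t=1: vr[A=512/793 B=512/793 C=512/793] → run A
t=2: vr[A=1024/793 B=512/793 C=512/793] → run B
t=3: vr[A=1024/793 B=34304/32513 C=512/793] → run C
t=4: vr[A=1024/793 B=34304/32513 C=34304/32513 D=34304/32513] → run B
t=5: vr[A=1024/793 C=34304/32513 D=34304/32513] → run C
t=6: vr[A=1024/793 C=47616/32513 D=34304/32513] → run D
t=7: vr[A=1024/793 C=47616/32513 D=25668608/8550919 E=1024/793 G=1024/793] → run A
t=8: vr[A=1536/793 C=47616/32513 D=25668608/8550919 E=1024/793 G=1024/793] → run E
t=9: vr[A=1536/793 C=47616/32513 D=25668608/8550919 E=675328/208559 G=1024/793] → run G
t=10: vr[A=1536/793 C=47616/32513 D=25668608/8550919 E=675328/208559 G=412928/162565] → run C
t=11: vr[A=1536/793 C=60928/32513 D=25668608/8550919 E=675328/208559 G=412928/162565] → run C
t=12: vr[A=1536/793 C=74240/32513 D=25668608/8550919 E=675328/208559 G=412928/162565] → run A
t=13: vr[C=74240/32513 D=25668608/8550919 E=675328/208559 G=412928/162565] → run C
t=14: vr[D=25668608/8550919 E=675328/208559 G=412928/162565] → run G
t=15: vr[D=25668608/8550919 E=675328/208559 G=615936/162565] → run D
t=16: vr[D=42315264/8550919 E=675328/208559 G=615936/162565] → run E
t=17: vr[D=42315264/8550919 E=1081344/208559 G=615936/162565] → run G
t=18: vr[D=42315264/8550919 E=1081344/208559 G=818944/162565] → run D
t=19: vr[D=58961920/8550919 E=1081344/208559 G=818944/162565] → run G
t=20: vr[D=58961920/8550919 E=1081344/208559 G=1021952/162565] → run E
t=21: vr[D=58961920/8550919 E=1487360/208559 G=1021952/162565] → run G
t=22: vr[D=58961920/8550919 E=1487360/208559] → run D
t=23: vr[D=75608576/8550919 E=1487360/208559] → run E
t=24: vr[D=75608576/8550919] → run D
t=25: vr[D=92255232/8550919] → run D
t=26: vr[D=108901888/8550919] → run D
t=27: vr[D=125548544/8550919] → run D
t=28: (idle)
t=29: (idle)
t=30: (idle)
t=31: (idle)
t=32: (idle)
t=33: (idle)
t=34: (idle)

completion order = B, A, C, G, E, D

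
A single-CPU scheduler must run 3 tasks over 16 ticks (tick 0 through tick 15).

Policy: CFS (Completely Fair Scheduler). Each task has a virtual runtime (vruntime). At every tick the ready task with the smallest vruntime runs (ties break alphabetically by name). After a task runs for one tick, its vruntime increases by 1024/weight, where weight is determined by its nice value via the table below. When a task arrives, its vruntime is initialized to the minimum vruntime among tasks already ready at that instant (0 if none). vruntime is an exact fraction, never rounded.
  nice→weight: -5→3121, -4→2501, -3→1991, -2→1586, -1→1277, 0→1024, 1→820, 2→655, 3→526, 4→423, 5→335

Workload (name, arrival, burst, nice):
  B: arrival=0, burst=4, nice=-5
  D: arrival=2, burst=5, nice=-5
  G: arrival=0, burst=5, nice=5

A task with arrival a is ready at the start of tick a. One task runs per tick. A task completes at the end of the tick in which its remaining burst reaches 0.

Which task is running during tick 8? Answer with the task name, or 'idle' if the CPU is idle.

t=0: vr[B=0 G=0] → run B
t=1: vr[B=1024/3121 G=0] → run G
t=2: vr[B=1024/3121 D=1024/3121 G=1024/335] → run B
t=3: vr[B=2048/3121 D=1024/3121 G=1024/335] → run D
t=4: vr[B=2048/3121 D=2048/3121 G=1024/335] → run B
t=5: vr[B=3072/3121 D=2048/3121 G=1024/335] → run D
t=6: vr[B=3072/3121 D=3072/3121 G=1024/335] → run B
t=7: vr[D=3072/3121 G=1024/335] → run D
t=8: vr[D=4096/3121 G=1024/335] → run D
t=9: vr[D=5120/3121 G=1024/335] → run D
t=10: vr[G=1024/335] → run G
t=11: vr[G=2048/335] → run G
t=12: vr[G=3072/335] → run G
t=13: vr[G=4096/335] → run G
t=14: (idle)
t=15: (idle)

running at tick 8 = D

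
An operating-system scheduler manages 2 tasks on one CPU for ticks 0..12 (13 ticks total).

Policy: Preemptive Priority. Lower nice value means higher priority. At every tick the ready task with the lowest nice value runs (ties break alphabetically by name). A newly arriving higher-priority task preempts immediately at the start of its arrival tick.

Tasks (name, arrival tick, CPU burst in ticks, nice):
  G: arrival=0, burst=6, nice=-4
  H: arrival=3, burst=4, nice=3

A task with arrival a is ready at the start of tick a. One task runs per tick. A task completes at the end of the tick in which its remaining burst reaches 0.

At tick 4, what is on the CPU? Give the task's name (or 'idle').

running at tick 4 = G

t=0: ready={G} → run G
t=1: ready={G} → run G
t=2: ready={G} → run G
t=3: ready={G,H} → run G
t=4: ready={G,H} → run G
t=5: ready={G,H} → run G
t=6: ready={H} → run H
t=7: ready={H} → run H
t=8: ready={H} → run H
t=9: ready={H} → run H
t=10: (idle)
t=11: (idle)
t=12: (idle)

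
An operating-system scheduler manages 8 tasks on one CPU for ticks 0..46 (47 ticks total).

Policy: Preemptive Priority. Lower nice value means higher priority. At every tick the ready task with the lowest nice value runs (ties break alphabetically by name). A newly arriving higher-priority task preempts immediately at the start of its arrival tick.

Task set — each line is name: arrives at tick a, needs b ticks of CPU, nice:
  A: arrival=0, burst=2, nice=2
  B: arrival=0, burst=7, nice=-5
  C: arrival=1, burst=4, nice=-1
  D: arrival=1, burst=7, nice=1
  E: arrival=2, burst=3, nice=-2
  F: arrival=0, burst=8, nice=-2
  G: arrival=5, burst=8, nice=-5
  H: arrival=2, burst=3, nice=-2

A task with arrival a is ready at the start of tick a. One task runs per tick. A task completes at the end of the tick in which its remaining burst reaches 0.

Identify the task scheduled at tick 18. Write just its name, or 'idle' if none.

t=0: ready={A,B,F} → run B
t=1: ready={A,B,C,D,F} → run B
t=2: ready={A,B,C,D,E,F,H} → run B
t=3: ready={A,B,C,D,E,F,H} → run B
t=4: ready={A,B,C,D,E,F,H} → run B
t=5: ready={A,B,C,D,E,F,G,H} → run B
t=6: ready={A,B,C,D,E,F,G,H} → run B
t=7: ready={A,C,D,E,F,G,H} → run G
t=8: ready={A,C,D,E,F,G,H} → run G
t=9: ready={A,C,D,E,F,G,H} → run G
t=10: ready={A,C,D,E,F,G,H} → run G
t=11: ready={A,C,D,E,F,G,H} → run G
t=12: ready={A,C,D,E,F,G,H} → run G
t=13: ready={A,C,D,E,F,G,H} → run G
t=14: ready={A,C,D,E,F,G,H} → run G
t=15: ready={A,C,D,E,F,H} → run E
t=16: ready={A,C,D,E,F,H} → run E
t=17: ready={A,C,D,E,F,H} → run E
t=18: ready={A,C,D,F,H} → run F
t=19: ready={A,C,D,F,H} → run F
t=20: ready={A,C,D,F,H} → run F
t=21: ready={A,C,D,F,H} → run F
t=22: ready={A,C,D,F,H} → run F
t=23: ready={A,C,D,F,H} → run F
t=24: ready={A,C,D,F,H} → run F
t=25: ready={A,C,D,F,H} → run F
t=26: ready={A,C,D,H} → run H
t=27: ready={A,C,D,H} → run H
t=28: ready={A,C,D,H} → run H
t=29: ready={A,C,D} → run C
t=30: ready={A,C,D} → run C
t=31: ready={A,C,D} → run C
t=32: ready={A,C,D} → run C
t=33: ready={A,D} → run D
t=34: ready={A,D} → run D
t=35: ready={A,D} → run D
t=36: ready={A,D} → run D
t=37: ready={A,D} → run D
t=38: ready={A,D} → run D
t=39: ready={A,D} → run D
t=40: ready={A} → run A
t=41: ready={A} → run A
t=42: (idle)
t=43: (idle)
t=44: (idle)
t=45: (idle)
t=46: (idle)

running at tick 18 = F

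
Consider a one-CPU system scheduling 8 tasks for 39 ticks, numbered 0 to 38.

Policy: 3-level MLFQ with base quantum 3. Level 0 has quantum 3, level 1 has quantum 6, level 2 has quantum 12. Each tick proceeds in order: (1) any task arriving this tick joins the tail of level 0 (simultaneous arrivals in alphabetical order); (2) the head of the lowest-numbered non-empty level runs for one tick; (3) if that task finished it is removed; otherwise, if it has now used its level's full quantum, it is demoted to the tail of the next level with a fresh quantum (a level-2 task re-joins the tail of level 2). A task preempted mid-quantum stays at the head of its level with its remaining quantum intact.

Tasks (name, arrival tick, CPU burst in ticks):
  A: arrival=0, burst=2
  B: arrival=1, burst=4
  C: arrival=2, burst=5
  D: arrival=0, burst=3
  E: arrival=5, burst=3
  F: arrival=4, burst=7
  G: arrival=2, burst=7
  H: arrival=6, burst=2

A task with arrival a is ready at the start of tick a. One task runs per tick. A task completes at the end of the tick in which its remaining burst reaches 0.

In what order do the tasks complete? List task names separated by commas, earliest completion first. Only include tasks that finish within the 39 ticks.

completion order = A, D, E, H, B, C, G, F

t=0: L0/L1/L2 = AD/-/- → run A
t=1: L0/L1/L2 = ADB/-/- → run A
t=2: L0/L1/L2 = DBCG/-/- → run D
t=3: L0/L1/L2 = DBCG/-/- → run D
t=4: L0/L1/L2 = DBCGF/-/- → run D
t=5: L0/L1/L2 = BCGFE/-/- → run B
t=6: L0/L1/L2 = BCGFEH/-/- → run B
t=7: L0/L1/L2 = BCGFEH/-/- → run B
t=8: L0/L1/L2 = CGFEH/B/- → run C
t=9: L0/L1/L2 = CGFEH/B/- → run C
t=10: L0/L1/L2 = CGFEH/B/- → run C
t=11: L0/L1/L2 = GFEH/BC/- → run G
t=12: L0/L1/L2 = GFEH/BC/- → run G
t=13: L0/L1/L2 = GFEH/BC/- → run G
t=14: L0/L1/L2 = FEH/BCG/- → run F
t=15: L0/L1/L2 = FEH/BCG/- → run F
t=16: L0/L1/L2 = FEH/BCG/- → run F
t=17: L0/L1/L2 = EH/BCGF/- → run E
t=18: L0/L1/L2 = EH/BCGF/- → run E
t=19: L0/L1/L2 = EH/BCGF/- → run E
t=20: L0/L1/L2 = H/BCGF/- → run H
t=21: L0/L1/L2 = H/BCGF/- → run H
t=22: L0/L1/L2 = -/BCGF/- → run B
t=23: L0/L1/L2 = -/CGF/- → run C
t=24: L0/L1/L2 = -/CGF/- → run C
t=25: L0/L1/L2 = -/GF/- → run G
t=26: L0/L1/L2 = -/GF/- → run G
t=27: L0/L1/L2 = -/GF/- → run G
t=28: L0/L1/L2 = -/GF/- → run G
t=29: L0/L1/L2 = -/F/- → run F
t=30: L0/L1/L2 = -/F/- → run F
t=31: L0/L1/L2 = -/F/- → run F
t=32: L0/L1/L2 = -/F/- → run F
t=33: (idle)
t=34: (idle)
t=35: (idle)
t=36: (idle)
t=37: (idle)
t=38: (idle)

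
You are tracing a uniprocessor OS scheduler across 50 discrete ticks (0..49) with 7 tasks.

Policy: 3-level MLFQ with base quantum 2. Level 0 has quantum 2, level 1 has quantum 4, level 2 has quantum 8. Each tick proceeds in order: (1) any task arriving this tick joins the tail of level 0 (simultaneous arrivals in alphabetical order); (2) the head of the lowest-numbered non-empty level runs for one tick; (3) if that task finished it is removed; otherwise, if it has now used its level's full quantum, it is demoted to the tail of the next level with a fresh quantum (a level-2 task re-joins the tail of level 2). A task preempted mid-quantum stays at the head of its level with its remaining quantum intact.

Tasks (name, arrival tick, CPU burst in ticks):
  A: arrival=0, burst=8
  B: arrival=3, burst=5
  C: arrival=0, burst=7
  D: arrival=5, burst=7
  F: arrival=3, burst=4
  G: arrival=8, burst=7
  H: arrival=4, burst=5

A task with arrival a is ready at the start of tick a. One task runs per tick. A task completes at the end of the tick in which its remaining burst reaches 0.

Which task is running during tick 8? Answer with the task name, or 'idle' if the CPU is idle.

running at tick 8 = H

t=0: L0/L1/L2 = AC/-/- → run A
t=1: L0/L1/L2 = AC/-/- → run A
t=2: L0/L1/L2 = C/A/- → run C
t=3: L0/L1/L2 = CBF/A/- → run C
t=4: L0/L1/L2 = BFH/AC/- → run B
t=5: L0/L1/L2 = BFHD/AC/- → run B
t=6: L0/L1/L2 = FHD/ACB/- → run F
t=7: L0/L1/L2 = FHD/ACB/- → run F
t=8: L0/L1/L2 = HDG/ACBF/- → run H
t=9: L0/L1/L2 = HDG/ACBF/- → run H
t=10: L0/L1/L2 = DG/ACBFH/- → run D
t=11: L0/L1/L2 = DG/ACBFH/- → run D
t=12: L0/L1/L2 = G/ACBFHD/- → run G
t=13: L0/L1/L2 = G/ACBFHD/- → run G
t=14: L0/L1/L2 = -/ACBFHDG/- → run A
t=15: L0/L1/L2 = -/ACBFHDG/- → run A
t=16: L0/L1/L2 = -/ACBFHDG/- → run A
t=17: L0/L1/L2 = -/ACBFHDG/- → run A
t=18: L0/L1/L2 = -/CBFHDG/A → run C
t=19: L0/L1/L2 = -/CBFHDG/A → run C
t=20: L0/L1/L2 = -/CBFHDG/A → run C
t=21: L0/L1/L2 = -/CBFHDG/A → run C
t=22: L0/L1/L2 = -/BFHDG/AC → run B
t=23: L0/L1/L2 = -/BFHDG/AC → run B
t=24: L0/L1/L2 = -/BFHDG/AC → run B
t=25: L0/L1/L2 = -/FHDG/AC → run F
t=26: L0/L1/L2 = -/FHDG/AC → run F
t=27: L0/L1/L2 = -/HDG/AC → run H
t=28: L0/L1/L2 = -/HDG/AC → run H
t=29: L0/L1/L2 = -/HDG/AC → run H
t=30: L0/L1/L2 = -/DG/AC → run D
t=31: L0/L1/L2 = -/DG/AC → run D
t=32: L0/L1/L2 = -/DG/AC → run D
t=33: L0/L1/L2 = -/DG/AC → run D
t=34: L0/L1/L2 = -/G/ACD → run G
t=35: L0/L1/L2 = -/G/ACD → run G
t=36: L0/L1/L2 = -/G/ACD → run G
t=37: L0/L1/L2 = -/G/ACD → run G
t=38: L0/L1/L2 = -/-/ACDG → run A
t=39: L0/L1/L2 = -/-/ACDG → run A
t=40: L0/L1/L2 = -/-/CDG → run C
t=41: L0/L1/L2 = -/-/DG → run D
t=42: L0/L1/L2 = -/-/G → run G
t=43: (idle)
t=44: (idle)
t=45: (idle)
t=46: (idle)
t=47: (idle)
t=48: (idle)
t=49: (idle)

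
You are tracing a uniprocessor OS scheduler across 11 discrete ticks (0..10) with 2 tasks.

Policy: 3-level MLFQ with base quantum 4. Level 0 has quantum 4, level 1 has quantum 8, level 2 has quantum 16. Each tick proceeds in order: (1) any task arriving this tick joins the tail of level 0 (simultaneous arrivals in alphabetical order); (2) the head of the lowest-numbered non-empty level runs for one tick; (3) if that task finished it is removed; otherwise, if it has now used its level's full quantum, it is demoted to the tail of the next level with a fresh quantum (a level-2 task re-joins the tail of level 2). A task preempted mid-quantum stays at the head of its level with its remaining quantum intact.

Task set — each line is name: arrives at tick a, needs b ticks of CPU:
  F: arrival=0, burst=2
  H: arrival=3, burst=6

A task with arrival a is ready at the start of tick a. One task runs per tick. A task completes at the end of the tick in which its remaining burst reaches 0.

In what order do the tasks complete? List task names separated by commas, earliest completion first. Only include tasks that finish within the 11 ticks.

completion order = F, H

t=0: L0/L1/L2 = F/-/- → run F
t=1: L0/L1/L2 = F/-/- → run F
t=2: (idle)
t=3: L0/L1/L2 = H/-/- → run H
t=4: L0/L1/L2 = H/-/- → run H
t=5: L0/L1/L2 = H/-/- → run H
t=6: L0/L1/L2 = H/-/- → run H
t=7: L0/L1/L2 = -/H/- → run H
t=8: L0/L1/L2 = -/H/- → run H
t=9: (idle)
t=10: (idle)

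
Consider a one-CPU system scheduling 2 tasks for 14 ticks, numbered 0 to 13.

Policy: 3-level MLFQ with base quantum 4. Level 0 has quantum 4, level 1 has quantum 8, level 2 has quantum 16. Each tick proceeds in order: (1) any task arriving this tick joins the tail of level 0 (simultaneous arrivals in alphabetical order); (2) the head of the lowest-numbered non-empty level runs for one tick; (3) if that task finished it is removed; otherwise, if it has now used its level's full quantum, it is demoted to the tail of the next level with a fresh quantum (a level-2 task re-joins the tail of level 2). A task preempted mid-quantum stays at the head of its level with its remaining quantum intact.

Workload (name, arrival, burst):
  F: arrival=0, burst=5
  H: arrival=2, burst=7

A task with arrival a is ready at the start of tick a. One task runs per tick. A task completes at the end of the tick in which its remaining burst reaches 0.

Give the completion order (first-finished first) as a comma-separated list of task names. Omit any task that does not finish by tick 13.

completion order = F, H

t=0: L0/L1/L2 = F/-/- → run F
t=1: L0/L1/L2 = F/-/- → run F
t=2: L0/L1/L2 = FH/-/- → run F
t=3: L0/L1/L2 = FH/-/- → run F
t=4: L0/L1/L2 = H/F/- → run H
t=5: L0/L1/L2 = H/F/- → run H
t=6: L0/L1/L2 = H/F/- → run H
t=7: L0/L1/L2 = H/F/- → run H
t=8: L0/L1/L2 = -/FH/- → run F
t=9: L0/L1/L2 = -/H/- → run H
t=10: L0/L1/L2 = -/H/- → run H
t=11: L0/L1/L2 = -/H/- → run H
t=12: (idle)
t=13: (idle)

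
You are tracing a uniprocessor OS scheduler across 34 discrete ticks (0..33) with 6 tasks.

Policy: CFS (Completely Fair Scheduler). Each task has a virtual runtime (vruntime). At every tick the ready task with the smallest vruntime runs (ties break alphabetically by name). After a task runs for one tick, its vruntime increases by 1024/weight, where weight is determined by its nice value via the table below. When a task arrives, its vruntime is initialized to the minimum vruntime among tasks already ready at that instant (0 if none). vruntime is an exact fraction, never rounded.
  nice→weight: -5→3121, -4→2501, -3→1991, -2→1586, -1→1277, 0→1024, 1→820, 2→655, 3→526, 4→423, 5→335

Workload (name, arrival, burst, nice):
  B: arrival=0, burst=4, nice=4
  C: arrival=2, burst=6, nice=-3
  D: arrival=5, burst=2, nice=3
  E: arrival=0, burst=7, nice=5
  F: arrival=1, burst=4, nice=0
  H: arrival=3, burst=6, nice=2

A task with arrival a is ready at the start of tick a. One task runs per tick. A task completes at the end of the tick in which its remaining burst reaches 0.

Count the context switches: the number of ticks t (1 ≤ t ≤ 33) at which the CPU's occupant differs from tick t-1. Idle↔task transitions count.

t=0: vr[B=0 E=0] → run B
t=1: vr[B=1024/423 E=0 F=0] → run E
t=2: vr[B=1024/423 C=0 E=1024/335 F=0] → run C
t=3: vr[B=1024/423 C=1024/1991 E=1024/335 F=0 H=0] → run F
t=4: vr[B=1024/423 C=1024/1991 E=1024/335 F=1 H=0] → run H
t=5: vr[B=1024/423 C=1024/1991 D=1024/1991 E=1024/335 F=1 H=1024/655] → run C
t=6: vr[B=1024/423 C=2048/1991 D=1024/1991 E=1024/335 F=1 H=1024/655] → run D
t=7: vr[B=1024/423 C=2048/1991 D=1288704/523633 E=1024/335 F=1 H=1024/655] → run F
t=8: vr[B=1024/423 C=2048/1991 D=1288704/523633 E=1024/335 F=2 H=1024/655] → run C
t=9: vr[B=1024/423 C=3072/1991 D=1288704/523633 E=1024/335 F=2 H=1024/655] → run C
t=10: vr[B=1024/423 C=4096/1991 D=1288704/523633 E=1024/335 F=2 H=1024/655] → run H
t=11: vr[B=1024/423 C=4096/1991 D=1288704/523633 E=1024/335 F=2 H=2048/655] → run F
t=12: vr[B=1024/423 C=4096/1991 D=1288704/523633 E=1024/335 F=3 H=2048/655] → run C
t=13: vr[B=1024/423 C=5120/1991 D=1288704/523633 E=1024/335 F=3 H=2048/655] → run B
t=14: vr[B=2048/423 C=5120/1991 D=1288704/523633 E=1024/335 F=3 H=2048/655] → run D
t=15: vr[B=2048/423 C=5120/1991 E=1024/335 F=3 H=2048/655] → run C
t=16: vr[B=2048/423 E=1024/335 F=3 H=2048/655] → run F
t=17: vr[B=2048/423 E=1024/335 H=2048/655] → run E
t=18: vr[B=2048/423 E=2048/335 H=2048/655] → run H
t=19: vr[B=2048/423 E=2048/335 H=3072/655] → run H
t=20: vr[B=2048/423 E=2048/335 H=4096/655] → run B
t=21: vr[B=1024/141 E=2048/335 H=4096/655] → run E
t=22: vr[B=1024/141 E=3072/335 H=4096/655] → run H
t=23: vr[B=1024/141 E=3072/335 H=1024/131] → run B
t=24: vr[E=3072/335 H=1024/131] → run H
t=25: vr[E=3072/335] → run E
t=26: vr[E=4096/335] → run E
t=27: vr[E=1024/67] → run E
t=28: vr[E=6144/335] → run E
t=29: (idle)
t=30: (idle)
t=31: (idle)
t=32: (idle)
t=33: (idle)

context switches = 24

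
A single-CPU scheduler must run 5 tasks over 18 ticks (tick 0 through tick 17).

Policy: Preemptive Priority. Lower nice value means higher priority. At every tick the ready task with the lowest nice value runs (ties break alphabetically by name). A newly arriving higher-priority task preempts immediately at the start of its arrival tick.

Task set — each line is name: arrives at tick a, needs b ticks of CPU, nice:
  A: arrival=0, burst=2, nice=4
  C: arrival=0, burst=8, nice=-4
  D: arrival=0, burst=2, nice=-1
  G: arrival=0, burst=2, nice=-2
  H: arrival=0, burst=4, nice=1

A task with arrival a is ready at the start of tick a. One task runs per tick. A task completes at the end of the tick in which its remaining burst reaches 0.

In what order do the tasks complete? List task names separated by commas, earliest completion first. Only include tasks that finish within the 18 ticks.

completion order = C, G, D, H, A

t=0: ready={A,C,D,G,H} → run C
t=1: ready={A,C,D,G,H} → run C
t=2: ready={A,C,D,G,H} → run C
t=3: ready={A,C,D,G,H} → run C
t=4: ready={A,C,D,G,H} → run C
t=5: ready={A,C,D,G,H} → run C
t=6: ready={A,C,D,G,H} → run C
t=7: ready={A,C,D,G,H} → run C
t=8: ready={A,D,G,H} → run G
t=9: ready={A,D,G,H} → run G
t=10: ready={A,D,H} → run D
t=11: ready={A,D,H} → run D
t=12: ready={A,H} → run H
t=13: ready={A,H} → run H
t=14: ready={A,H} → run H
t=15: ready={A,H} → run H
t=16: ready={A} → run A
t=17: ready={A} → run A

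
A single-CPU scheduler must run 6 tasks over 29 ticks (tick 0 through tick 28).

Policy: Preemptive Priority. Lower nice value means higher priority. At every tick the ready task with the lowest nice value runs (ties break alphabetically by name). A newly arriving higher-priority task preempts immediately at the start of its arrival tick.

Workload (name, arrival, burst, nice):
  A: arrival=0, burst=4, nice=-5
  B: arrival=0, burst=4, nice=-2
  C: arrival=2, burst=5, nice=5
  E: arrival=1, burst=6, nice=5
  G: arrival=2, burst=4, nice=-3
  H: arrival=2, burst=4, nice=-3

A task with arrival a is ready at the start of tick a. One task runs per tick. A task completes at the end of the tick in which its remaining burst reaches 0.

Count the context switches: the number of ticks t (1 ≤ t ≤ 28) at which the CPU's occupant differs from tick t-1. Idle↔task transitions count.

context switches = 6

t=0: ready={A,B} → run A
t=1: ready={A,B,E} → run A
t=2: ready={A,B,C,E,G,H} → run A
t=3: ready={A,B,C,E,G,H} → run A
t=4: ready={B,C,E,G,H} → run G
t=5: ready={B,C,E,G,H} → run G
t=6: ready={B,C,E,G,H} → run G
t=7: ready={B,C,E,G,H} → run G
t=8: ready={B,C,E,H} → run H
t=9: ready={B,C,E,H} → run H
t=10: ready={B,C,E,H} → run H
t=11: ready={B,C,E,H} → run H
t=12: ready={B,C,E} → run B
t=13: ready={B,C,E} → run B
t=14: ready={B,C,E} → run B
t=15: ready={B,C,E} → run B
t=16: ready={C,E} → run C
t=17: ready={C,E} → run C
t=18: ready={C,E} → run C
t=19: ready={C,E} → run C
t=20: ready={C,E} → run C
t=21: ready={E} → run E
t=22: ready={E} → run E
t=23: ready={E} → run E
t=24: ready={E} → run E
t=25: ready={E} → run E
t=26: ready={E} → run E
t=27: (idle)
t=28: (idle)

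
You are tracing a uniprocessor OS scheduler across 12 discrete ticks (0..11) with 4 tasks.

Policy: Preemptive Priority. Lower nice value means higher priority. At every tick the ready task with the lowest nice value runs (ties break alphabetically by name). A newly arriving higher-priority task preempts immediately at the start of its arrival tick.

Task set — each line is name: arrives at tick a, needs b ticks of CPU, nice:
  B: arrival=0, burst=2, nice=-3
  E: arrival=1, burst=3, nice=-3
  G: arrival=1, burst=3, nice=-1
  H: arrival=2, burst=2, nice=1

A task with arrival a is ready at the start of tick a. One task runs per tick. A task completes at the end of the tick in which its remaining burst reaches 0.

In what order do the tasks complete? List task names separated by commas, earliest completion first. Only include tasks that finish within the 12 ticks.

t=0: ready={B} → run B
t=1: ready={B,E,G} → run B
t=2: ready={E,G,H} → run E
t=3: ready={E,G,H} → run E
t=4: ready={E,G,H} → run E
t=5: ready={G,H} → run G
t=6: ready={G,H} → run G
t=7: ready={G,H} → run G
t=8: ready={H} → run H
t=9: ready={H} → run H
t=10: (idle)
t=11: (idle)

completion order = B, E, G, H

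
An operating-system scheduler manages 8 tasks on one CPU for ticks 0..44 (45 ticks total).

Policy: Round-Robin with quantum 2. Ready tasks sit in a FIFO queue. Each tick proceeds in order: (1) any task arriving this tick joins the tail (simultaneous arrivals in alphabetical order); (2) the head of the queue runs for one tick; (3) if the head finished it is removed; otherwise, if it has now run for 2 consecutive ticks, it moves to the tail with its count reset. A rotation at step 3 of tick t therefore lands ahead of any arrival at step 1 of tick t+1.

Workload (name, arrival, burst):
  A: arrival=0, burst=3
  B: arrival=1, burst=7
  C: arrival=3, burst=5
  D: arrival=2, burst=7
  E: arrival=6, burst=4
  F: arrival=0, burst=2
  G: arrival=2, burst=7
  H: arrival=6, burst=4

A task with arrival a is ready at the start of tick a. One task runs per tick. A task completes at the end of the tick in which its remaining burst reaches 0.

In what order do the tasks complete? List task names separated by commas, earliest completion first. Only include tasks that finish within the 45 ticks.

t=0: queue=[A,F] q_used=0 → run A
t=1: queue=[A,F,B] q_used=1 → run A
t=2: queue=[F,B,A,D,G] q_used=0 → run F
t=3: queue=[F,B,A,D,G,C] q_used=1 → run F
t=4: queue=[B,A,D,G,C] q_used=0 → run B
t=5: queue=[B,A,D,G,C] q_used=1 → run B
t=6: queue=[A,D,G,C,B,E,H] q_used=0 → run A
t=7: queue=[D,G,C,B,E,H] q_used=0 → run D
t=8: queue=[D,G,C,B,E,H] q_used=1 → run D
t=9: queue=[G,C,B,E,H,D] q_used=0 → run G
t=10: queue=[G,C,B,E,H,D] q_used=1 → run G
t=11: queue=[C,B,E,H,D,G] q_used=0 → run C
t=12: queue=[C,B,E,H,D,G] q_used=1 → run C
t=13: queue=[B,E,H,D,G,C] q_used=0 → run B
t=14: queue=[B,E,H,D,G,C] q_used=1 → run B
t=15: queue=[E,H,D,G,C,B] q_used=0 → run E
t=16: queue=[E,H,D,G,C,B] q_used=1 → run E
t=17: queue=[H,D,G,C,B,E] q_used=0 → run H
t=18: queue=[H,D,G,C,B,E] q_used=1 → run H
t=19: queue=[D,G,C,B,E,H] q_used=0 → run D
t=20: queue=[D,G,C,B,E,H] q_used=1 → run D
t=21: queue=[G,C,B,E,H,D] q_used=0 → run G
t=22: queue=[G,C,B,E,H,D] q_used=1 → run G
t=23: queue=[C,B,E,H,D,G] q_used=0 → run C
t=24: queue=[C,B,E,H,D,G] q_used=1 → run C
t=25: queue=[B,E,H,D,G,C] q_used=0 → run B
t=26: queue=[B,E,H,D,G,C] q_used=1 → run B
t=27: queue=[E,H,D,G,C,B] q_used=0 → run E
t=28: queue=[E,H,D,G,C,B] q_used=1 → run E
t=29: queue=[H,D,G,C,B] q_used=0 → run H
t=30: queue=[H,D,G,C,B] q_used=1 → run H
t=31: queue=[D,G,C,B] q_used=0 → run D
t=32: queue=[D,G,C,B] q_used=1 → run D
t=33: queue=[G,C,B,D] q_used=0 → run G
t=34: queue=[G,C,B,D] q_used=1 → run G
t=35: queue=[C,B,D,G] q_used=0 → run C
t=36: queue=[B,D,G] q_used=0 → run B
t=37: queue=[D,G] q_used=0 → run D
t=38: queue=[G] q_used=0 → run G
t=39: (idle)
t=40: (idle)
t=41: (idle)
t=42: (idle)
t=43: (idle)
t=44: (idle)

completion order = F, A, E, H, C, B, D, G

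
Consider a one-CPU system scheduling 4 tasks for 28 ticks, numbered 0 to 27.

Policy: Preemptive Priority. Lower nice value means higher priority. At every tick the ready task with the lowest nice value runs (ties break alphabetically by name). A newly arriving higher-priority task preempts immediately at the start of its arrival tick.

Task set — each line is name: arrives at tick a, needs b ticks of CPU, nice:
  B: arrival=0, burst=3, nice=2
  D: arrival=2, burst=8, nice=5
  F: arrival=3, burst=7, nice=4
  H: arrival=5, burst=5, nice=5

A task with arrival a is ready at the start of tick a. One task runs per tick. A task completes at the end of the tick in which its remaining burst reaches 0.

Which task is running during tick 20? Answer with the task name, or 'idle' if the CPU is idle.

t=0: ready={B} → run B
t=1: ready={B} → run B
t=2: ready={B,D} → run B
t=3: ready={D,F} → run F
t=4: ready={D,F} → run F
t=5: ready={D,F,H} → run F
t=6: ready={D,F,H} → run F
t=7: ready={D,F,H} → run F
t=8: ready={D,F,H} → run F
t=9: ready={D,F,H} → run F
t=10: ready={D,H} → run D
t=11: ready={D,H} → run D
t=12: ready={D,H} → run D
t=13: ready={D,H} → run D
t=14: ready={D,H} → run D
t=15: ready={D,H} → run D
t=16: ready={D,H} → run D
t=17: ready={D,H} → run D
t=18: ready={H} → run H
t=19: ready={H} → run H
t=20: ready={H} → run H
t=21: ready={H} → run H
t=22: ready={H} → run H
t=23: (idle)
t=24: (idle)
t=25: (idle)
t=26: (idle)
t=27: (idle)

running at tick 20 = H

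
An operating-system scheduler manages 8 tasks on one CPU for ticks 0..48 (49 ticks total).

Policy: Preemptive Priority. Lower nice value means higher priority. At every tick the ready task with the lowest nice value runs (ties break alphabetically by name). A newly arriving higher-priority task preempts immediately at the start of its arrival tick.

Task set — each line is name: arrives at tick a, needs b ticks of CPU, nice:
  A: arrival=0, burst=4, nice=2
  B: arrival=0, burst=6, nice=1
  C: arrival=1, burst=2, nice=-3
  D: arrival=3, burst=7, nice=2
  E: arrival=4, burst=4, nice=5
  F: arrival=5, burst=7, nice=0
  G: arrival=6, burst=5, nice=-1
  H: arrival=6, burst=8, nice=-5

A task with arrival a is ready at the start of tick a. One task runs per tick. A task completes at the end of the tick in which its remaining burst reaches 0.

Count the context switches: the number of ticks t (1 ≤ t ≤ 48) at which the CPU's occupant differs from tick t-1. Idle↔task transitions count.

context switches = 11

t=0: ready={A,B} → run B
t=1: ready={A,B,C} → run C
t=2: ready={A,B,C} → run C
t=3: ready={A,B,D} → run B
t=4: ready={A,B,D,E} → run B
t=5: ready={A,B,D,E,F} → run F
t=6: ready={A,B,D,E,F,G,H} → run H
t=7: ready={A,B,D,E,F,G,H} → run H
t=8: ready={A,B,D,E,F,G,H} → run H
t=9: ready={A,B,D,E,F,G,H} → run H
t=10: ready={A,B,D,E,F,G,H} → run H
t=11: ready={A,B,D,E,F,G,H} → run H
t=12: ready={A,B,D,E,F,G,H} → run H
t=13: ready={A,B,D,E,F,G,H} → run H
t=14: ready={A,B,D,E,F,G} → run G
t=15: ready={A,B,D,E,F,G} → run G
t=16: ready={A,B,D,E,F,G} → run G
t=17: ready={A,B,D,E,F,G} → run G
t=18: ready={A,B,D,E,F,G} → run G
t=19: ready={A,B,D,E,F} → run F
t=20: ready={A,B,D,E,F} → run F
t=21: ready={A,B,D,E,F} → run F
t=22: ready={A,B,D,E,F} → run F
t=23: ready={A,B,D,E,F} → run F
t=24: ready={A,B,D,E,F} → run F
t=25: ready={A,B,D,E} → run B
t=26: ready={A,B,D,E} → run B
t=27: ready={A,B,D,E} → run B
t=28: ready={A,D,E} → run A
t=29: ready={A,D,E} → run A
t=30: ready={A,D,E} → run A
t=31: ready={A,D,E} → run A
t=32: ready={D,E} → run D
t=33: ready={D,E} → run D
t=34: ready={D,E} → run D
t=35: ready={D,E} → run D
t=36: ready={D,E} → run D
t=37: ready={D,E} → run D
t=38: ready={D,E} → run D
t=39: ready={E} → run E
t=40: ready={E} → run E
t=41: ready={E} → run E
t=42: ready={E} → run E
t=43: (idle)
t=44: (idle)
t=45: (idle)
t=46: (idle)
t=47: (idle)
t=48: (idle)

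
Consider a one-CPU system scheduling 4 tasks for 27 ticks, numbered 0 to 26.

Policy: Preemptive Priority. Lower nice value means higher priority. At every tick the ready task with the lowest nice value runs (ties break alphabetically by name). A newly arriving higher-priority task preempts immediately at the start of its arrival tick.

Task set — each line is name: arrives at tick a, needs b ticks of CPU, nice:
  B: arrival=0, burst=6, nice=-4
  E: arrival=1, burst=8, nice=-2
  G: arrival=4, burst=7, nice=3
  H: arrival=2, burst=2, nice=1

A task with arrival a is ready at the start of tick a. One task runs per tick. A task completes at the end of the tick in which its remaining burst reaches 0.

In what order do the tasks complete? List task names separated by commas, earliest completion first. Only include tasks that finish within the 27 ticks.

completion order = B, E, H, G

t=0: ready={B} → run B
t=1: ready={B,E} → run B
t=2: ready={B,E,H} → run B
t=3: ready={B,E,H} → run B
t=4: ready={B,E,G,H} → run B
t=5: ready={B,E,G,H} → run B
t=6: ready={E,G,H} → run E
t=7: ready={E,G,H} → run E
t=8: ready={E,G,H} → run E
t=9: ready={E,G,H} → run E
t=10: ready={E,G,H} → run E
t=11: ready={E,G,H} → run E
t=12: ready={E,G,H} → run E
t=13: ready={E,G,H} → run E
t=14: ready={G,H} → run H
t=15: ready={G,H} → run H
t=16: ready={G} → run G
t=17: ready={G} → run G
t=18: ready={G} → run G
t=19: ready={G} → run G
t=20: ready={G} → run G
t=21: ready={G} → run G
t=22: ready={G} → run G
t=23: (idle)
t=24: (idle)
t=25: (idle)
t=26: (idle)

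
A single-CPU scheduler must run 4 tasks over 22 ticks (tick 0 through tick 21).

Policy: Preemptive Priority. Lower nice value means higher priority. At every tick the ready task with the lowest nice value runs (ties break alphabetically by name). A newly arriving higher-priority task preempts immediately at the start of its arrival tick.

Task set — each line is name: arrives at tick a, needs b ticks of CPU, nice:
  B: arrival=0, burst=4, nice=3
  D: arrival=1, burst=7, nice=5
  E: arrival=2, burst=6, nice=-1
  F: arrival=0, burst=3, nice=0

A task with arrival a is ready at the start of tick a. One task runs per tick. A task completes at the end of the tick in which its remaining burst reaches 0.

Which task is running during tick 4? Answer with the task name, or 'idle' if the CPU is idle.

running at tick 4 = E

t=0: ready={B,F} → run F
t=1: ready={B,D,F} → run F
t=2: ready={B,D,E,F} → run E
t=3: ready={B,D,E,F} → run E
t=4: ready={B,D,E,F} → run E
t=5: ready={B,D,E,F} → run E
t=6: ready={B,D,E,F} → run E
t=7: ready={B,D,E,F} → run E
t=8: ready={B,D,F} → run F
t=9: ready={B,D} → run B
t=10: ready={B,D} → run B
t=11: ready={B,D} → run B
t=12: ready={B,D} → run B
t=13: ready={D} → run D
t=14: ready={D} → run D
t=15: ready={D} → run D
t=16: ready={D} → run D
t=17: ready={D} → run D
t=18: ready={D} → run D
t=19: ready={D} → run D
t=20: (idle)
t=21: (idle)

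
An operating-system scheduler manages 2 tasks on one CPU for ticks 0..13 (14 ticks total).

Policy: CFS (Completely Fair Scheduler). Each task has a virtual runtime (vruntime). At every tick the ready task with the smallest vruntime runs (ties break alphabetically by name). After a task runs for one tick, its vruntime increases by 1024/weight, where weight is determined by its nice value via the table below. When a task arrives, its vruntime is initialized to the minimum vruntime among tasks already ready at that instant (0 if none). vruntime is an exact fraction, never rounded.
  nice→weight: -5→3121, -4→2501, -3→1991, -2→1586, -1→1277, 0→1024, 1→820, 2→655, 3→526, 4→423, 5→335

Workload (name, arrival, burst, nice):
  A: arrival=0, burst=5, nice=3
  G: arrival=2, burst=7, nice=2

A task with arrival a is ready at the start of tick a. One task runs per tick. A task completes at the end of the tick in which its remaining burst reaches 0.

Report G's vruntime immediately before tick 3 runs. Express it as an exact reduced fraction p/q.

vruntime(G, start of tick 3) = 1024/263

t=0: vr[A=0] → run A
t=1: vr[A=512/263] → run A
t=2: vr[A=1024/263 G=1024/263] → run A
t=3: vr[A=1536/263 G=1024/263] → run G
t=4: vr[A=1536/263 G=940032/172265] → run G
t=5: vr[A=1536/263 G=1209344/172265] → run A
t=6: vr[A=2048/263 G=1209344/172265] → run G
t=7: vr[A=2048/263 G=1478656/172265] → run A
t=8: vr[G=1478656/172265] → run G
t=9: vr[G=1747968/172265] → run G
t=10: vr[G=403456/34453] → run G
t=11: vr[G=2286592/172265] → run G
t=12: (idle)
t=13: (idle)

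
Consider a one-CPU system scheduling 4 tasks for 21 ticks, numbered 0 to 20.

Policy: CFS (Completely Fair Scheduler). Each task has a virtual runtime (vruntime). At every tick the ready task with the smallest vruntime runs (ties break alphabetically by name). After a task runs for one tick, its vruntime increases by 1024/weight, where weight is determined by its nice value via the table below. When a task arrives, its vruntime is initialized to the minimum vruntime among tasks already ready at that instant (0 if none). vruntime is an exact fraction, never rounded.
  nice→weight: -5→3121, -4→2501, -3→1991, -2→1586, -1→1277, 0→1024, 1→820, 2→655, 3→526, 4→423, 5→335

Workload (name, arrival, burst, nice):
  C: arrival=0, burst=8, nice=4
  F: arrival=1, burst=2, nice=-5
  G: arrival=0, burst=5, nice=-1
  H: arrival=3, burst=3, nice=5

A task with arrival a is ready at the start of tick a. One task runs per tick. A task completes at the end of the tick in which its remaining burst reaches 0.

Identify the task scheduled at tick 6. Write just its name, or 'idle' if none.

running at tick 6 = G

t=0: vr[C=0 G=0] → run C
t=1: vr[C=1024/423 F=0 G=0] → run F
t=2: vr[C=1024/423 F=1024/3121 G=0] → run G
t=3: vr[C=1024/423 F=1024/3121 G=1024/1277 H=1024/3121] → run F
t=4: vr[C=1024/423 G=1024/1277 H=1024/3121] → run H
t=5: vr[C=1024/423 G=1024/1277 H=3538944/1045535] → run G
t=6: vr[C=1024/423 G=2048/1277 H=3538944/1045535] → run G
t=7: vr[C=1024/423 G=3072/1277 H=3538944/1045535] → run G
t=8: vr[C=1024/423 G=4096/1277 H=3538944/1045535] → run C
t=9: vr[C=2048/423 G=4096/1277 H=3538944/1045535] → run G
t=10: vr[C=2048/423 H=3538944/1045535] → run H
t=11: vr[C=2048/423 H=6734848/1045535] → run C
t=12: vr[C=1024/141 H=6734848/1045535] → run H
t=13: vr[C=1024/141] → run C
t=14: vr[C=4096/423] → run C
t=15: vr[C=5120/423] → run C
t=16: vr[C=2048/141] → run C
t=17: vr[C=7168/423] → run C
t=18: (idle)
t=19: (idle)
t=20: (idle)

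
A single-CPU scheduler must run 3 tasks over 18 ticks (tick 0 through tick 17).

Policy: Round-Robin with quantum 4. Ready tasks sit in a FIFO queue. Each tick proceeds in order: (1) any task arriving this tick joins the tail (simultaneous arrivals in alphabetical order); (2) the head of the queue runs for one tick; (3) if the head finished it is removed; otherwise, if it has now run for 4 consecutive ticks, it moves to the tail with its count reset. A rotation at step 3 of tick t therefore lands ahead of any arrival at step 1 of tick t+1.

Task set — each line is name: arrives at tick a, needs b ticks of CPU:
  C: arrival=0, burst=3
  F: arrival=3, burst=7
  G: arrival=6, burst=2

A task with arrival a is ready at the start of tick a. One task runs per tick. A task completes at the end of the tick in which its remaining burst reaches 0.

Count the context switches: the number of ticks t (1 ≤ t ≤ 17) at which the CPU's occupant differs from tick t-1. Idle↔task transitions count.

context switches = 4

t=0: queue=[C] q_used=0 → run C
t=1: queue=[C] q_used=1 → run C
t=2: queue=[C] q_used=2 → run C
t=3: queue=[F] q_used=0 → run F
t=4: queue=[F] q_used=1 → run F
t=5: queue=[F] q_used=2 → run F
t=6: queue=[F,G] q_used=3 → run F
t=7: queue=[G,F] q_used=0 → run G
t=8: queue=[G,F] q_used=1 → run G
t=9: queue=[F] q_used=0 → run F
t=10: queue=[F] q_used=1 → run F
t=11: queue=[F] q_used=2 → run F
t=12: (idle)
t=13: (idle)
t=14: (idle)
t=15: (idle)
t=16: (idle)
t=17: (idle)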